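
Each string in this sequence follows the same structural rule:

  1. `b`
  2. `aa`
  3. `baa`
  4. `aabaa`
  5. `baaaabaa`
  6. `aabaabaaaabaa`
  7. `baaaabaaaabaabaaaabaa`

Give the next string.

Each term (from the third on) is the two preceding terms concatenated in order: term 3 = b·aa = baa.
Continuing: aabaabaaaabaa · baaaabaaaabaabaaaabaa gives term 8.

aabaabaaaabaabaaaabaaaabaabaaaabaa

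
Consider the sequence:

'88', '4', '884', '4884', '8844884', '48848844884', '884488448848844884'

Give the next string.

48848844884884488448848844884

From term 3 onward, concatenate the second-to-last term with the last: 88·4 = 884, 4·884 = 4884, …
The next term joins 48848844884 and 884488448848844884.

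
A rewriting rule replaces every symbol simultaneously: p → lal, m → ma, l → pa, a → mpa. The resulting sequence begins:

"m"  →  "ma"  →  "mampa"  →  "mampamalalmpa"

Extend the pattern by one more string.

mampamalalmpamampapampapamalalmpa

Replace each of the 13 characters of mampamalalmpa in place — ma mpa ma lal mpa ma mpa pa mpa pa ma lal mpa — and concatenate.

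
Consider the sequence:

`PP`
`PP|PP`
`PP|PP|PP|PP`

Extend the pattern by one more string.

PP|PP|PP|PP|PP|PP|PP|PP

s(k+1) = s(k)·|·s(k) — each term doubles the last with '|' between the halves.
One more doubling of PP|PP|PP|PP gives the answer.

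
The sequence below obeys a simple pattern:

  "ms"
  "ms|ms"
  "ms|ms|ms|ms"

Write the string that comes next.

ms|ms|ms|ms|ms|ms|ms|ms

Every step duplicates the string with '|' between the halves.
So the next term is two copies of ms|ms|ms|ms with '|' between the halves.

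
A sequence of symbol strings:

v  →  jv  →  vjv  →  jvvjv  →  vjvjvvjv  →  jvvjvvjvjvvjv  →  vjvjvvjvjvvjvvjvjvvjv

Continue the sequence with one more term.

This is a Fibonacci-style word recurrence s(k) = s(k−2)·s(k−1): e.g. v·jv = vjv.
The next term joins jvvjvvjvjvvjv and vjvjvvjvjvvjvvjvjvvjv.

jvvjvvjvjvvjvvjvjvvjvjvvjvvjvjvvjv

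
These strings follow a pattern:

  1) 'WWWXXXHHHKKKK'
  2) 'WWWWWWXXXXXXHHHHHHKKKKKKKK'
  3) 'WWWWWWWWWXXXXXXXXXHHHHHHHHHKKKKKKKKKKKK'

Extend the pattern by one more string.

Term n consists of 3n W's, followed by 3n X's, followed by 3n H's, followed by 4n K's (n = 1, 2, …).
For the next term, n = 4, so the run lengths are 12, 12, 12, 16.

WWWWWWWWWWWWXXXXXXXXXXXXHHHHHHHHHHHHKKKKKKKKKKKKKKKK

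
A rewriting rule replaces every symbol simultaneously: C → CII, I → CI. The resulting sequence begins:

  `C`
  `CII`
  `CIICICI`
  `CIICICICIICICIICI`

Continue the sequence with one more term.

φ(CIICICICIICICIICI) expands symbol-by-symbol to CII CI CI CII CI CII CI CII CI CI CII CI CII CI CI CII CI; joining the 17 pieces gives the next term.

CIICICICIICICIICICIICICICIICICIICICICIICI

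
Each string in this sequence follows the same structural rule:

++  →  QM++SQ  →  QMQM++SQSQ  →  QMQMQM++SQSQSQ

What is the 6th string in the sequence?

Every step adds QM to the front and SQ to the end of the previous string.
From QMQMQM++SQSQSQ, 2 further steps: QMQMQM++SQSQSQ → QMQMQMQM++SQSQSQSQ → (answer).

QMQMQMQMQM++SQSQSQSQSQ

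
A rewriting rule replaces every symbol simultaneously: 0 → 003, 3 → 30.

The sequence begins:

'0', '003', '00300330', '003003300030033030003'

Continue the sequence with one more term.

0030033000300330300030030033000300330300033000300300330

Applying the rule to each of the 21 symbols of 003003300030033030003 gives the pieces 003 003 30 003 003 30 30 003 003 003 30 003 003 30 30 003 30 003 003 003 30, which concatenate to the answer.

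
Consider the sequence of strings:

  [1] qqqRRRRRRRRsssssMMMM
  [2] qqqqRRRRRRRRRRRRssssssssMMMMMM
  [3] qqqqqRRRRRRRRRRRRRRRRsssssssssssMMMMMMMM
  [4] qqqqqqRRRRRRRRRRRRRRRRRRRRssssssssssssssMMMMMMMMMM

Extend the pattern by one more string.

Reading off run lengths: q runs 3, 4, 5, 6; R runs 8, 12, 16, 20; s runs 5, 8, 11, 14; M runs 4, 6, 8, 10 — each is linear in n, where the shown terms are n = 2, 3, 4, 5.
Setting n = 6 gives 7, 24, 17, 12 characters in each block.

qqqqqqqRRRRRRRRRRRRRRRRRRRRRRRRsssssssssssssssssMMMMMMMMMMMM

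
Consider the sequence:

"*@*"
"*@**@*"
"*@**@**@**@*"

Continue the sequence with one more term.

Every step duplicates the string.
So the next term is two copies of *@**@**@**@*.

*@**@**@**@**@**@**@**@*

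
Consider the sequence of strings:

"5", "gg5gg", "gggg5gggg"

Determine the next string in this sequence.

Every step adds gg to the front and gg to the end of the previous string.
One more step from gggg5gggg gives the answer.

gggggg5gggggg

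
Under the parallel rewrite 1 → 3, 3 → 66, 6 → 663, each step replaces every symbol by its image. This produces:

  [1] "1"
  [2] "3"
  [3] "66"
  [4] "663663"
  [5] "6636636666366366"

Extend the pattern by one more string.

Rewriting the 16 symbols of 6636636666366366 one by one yields 663 663 66 663 663 66 663 663 663 663 66 663 663 66 663 663; concatenated:

66366366663663666636636636636666366366663663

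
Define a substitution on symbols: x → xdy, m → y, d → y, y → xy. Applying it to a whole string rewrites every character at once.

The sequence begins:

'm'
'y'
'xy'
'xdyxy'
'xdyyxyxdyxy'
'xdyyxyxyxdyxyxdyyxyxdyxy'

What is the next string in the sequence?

xdyyxyxyxdyxyxdyxyxdyyxyxdyxyxdyyxyxyxdyxyxdyyxyxdyxy

φ(xdyyxyxyxdyxyxdyyxyxdyxy) expands symbol-by-symbol to xdy y xy xy xdy xy xdy xy xdy y xy xdy xy xdy y xy xy xdy xy xdy y xy xdy xy; joining the 24 pieces gives the next term.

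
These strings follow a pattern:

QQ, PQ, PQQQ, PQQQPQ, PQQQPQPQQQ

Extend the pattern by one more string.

From term 3 onward, concatenate the last term with the second-to-last: PQ·QQ = PQQQ, PQQQ·PQ = PQQQPQ, …
The next term joins PQQQPQPQQQ and PQQQPQ.

PQQQPQPQQQPQQQPQ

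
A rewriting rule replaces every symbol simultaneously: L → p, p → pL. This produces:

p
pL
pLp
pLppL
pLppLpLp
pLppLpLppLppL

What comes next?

Applying the rule to each of the 13 symbols of pLppLpLppLppL gives the pieces pL p pL pL p pL p pL pL p pL pL p, which concatenate to the answer.

pLppLpLppLppLpLppLpLp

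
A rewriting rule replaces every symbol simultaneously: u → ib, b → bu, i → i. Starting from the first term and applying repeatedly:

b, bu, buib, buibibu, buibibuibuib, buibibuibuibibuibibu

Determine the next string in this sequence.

Rewriting the 20 symbols of buibibuibuibibuibibu one by one yields bu ib i bu i bu ib i bu ib i bu i bu ib i bu i bu ib; concatenated:

buibibuibuibibuibibuibuibibuibuib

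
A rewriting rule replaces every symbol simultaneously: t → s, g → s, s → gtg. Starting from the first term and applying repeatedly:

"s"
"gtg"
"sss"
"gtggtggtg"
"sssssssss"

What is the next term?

gtggtggtggtggtggtggtggtggtg

Rewriting each symbol of sssssssss: s→gtg, s→gtg, s→gtg, s→gtg, s→gtg, s→gtg, s→gtg, s→gtg, s→gtg, which concatenates to gtg gtg gtg gtg gtg gtg gtg gtg gtg.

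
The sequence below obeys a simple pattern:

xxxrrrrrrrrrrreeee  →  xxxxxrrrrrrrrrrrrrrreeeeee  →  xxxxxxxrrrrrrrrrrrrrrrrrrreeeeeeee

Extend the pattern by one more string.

xxxxxxxxxrrrrrrrrrrrrrrrrrrrrrrreeeeeeeeee

Each string has the form x^{2n-1} r^{4n+3} e^{2n}, where the shown terms are n = 2, 3, 4.
Setting n = 5 gives 9, 23, 10 characters in each block.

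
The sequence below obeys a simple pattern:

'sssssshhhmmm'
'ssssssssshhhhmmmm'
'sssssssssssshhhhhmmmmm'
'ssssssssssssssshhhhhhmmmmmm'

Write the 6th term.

Term n consists of 3n s's, followed by n+1 h's, followed by n+1 m's, where the shown terms are n = 2, 3, 4, 5.
Setting n = 7 gives 21, 8, 8 characters in each block.

ssssssssssssssssssssshhhhhhhhmmmmmmmm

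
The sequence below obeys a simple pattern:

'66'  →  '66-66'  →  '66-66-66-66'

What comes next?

Every step duplicates the string with '-' between the halves.
One more doubling of 66-66-66-66 gives the answer.

66-66-66-66-66-66-66-66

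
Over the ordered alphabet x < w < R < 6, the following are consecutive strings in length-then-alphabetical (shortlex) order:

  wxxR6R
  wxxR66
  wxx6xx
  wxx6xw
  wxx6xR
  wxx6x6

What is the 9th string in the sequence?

Stepping forward 3 times from wxx6x6: wxx6x6 → wxx6wx → wxx6ww, then the target.

wxx6wR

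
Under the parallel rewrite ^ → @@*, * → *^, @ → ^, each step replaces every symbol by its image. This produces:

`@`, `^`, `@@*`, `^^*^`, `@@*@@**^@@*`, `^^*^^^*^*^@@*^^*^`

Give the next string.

Replace each of the 17 characters of ^^*^^^*^*^@@*^^*^ in place — @@* @@* *^ @@* @@* @@* *^ @@* *^ @@* ^ ^ *^ @@* @@* *^ @@* — and concatenate.

@@*@@**^@@*@@*@@**^@@**^@@*^^*^@@*@@**^@@*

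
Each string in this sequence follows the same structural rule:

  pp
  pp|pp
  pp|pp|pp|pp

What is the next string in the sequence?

Every step duplicates the string with '|' between the halves.
Doubling pp|pp|pp|pp with '|' between the halves:

pp|pp|pp|pp|pp|pp|pp|pp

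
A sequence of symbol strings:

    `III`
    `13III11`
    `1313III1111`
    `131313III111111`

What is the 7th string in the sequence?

131313131313III111111111111

Each term wraps the previous one in 13 on the left and 11 on the right.
From 131313III111111, 3 further steps: 131313III111111 → 13131313III11111111 → 1313131313III1111111111 → (answer).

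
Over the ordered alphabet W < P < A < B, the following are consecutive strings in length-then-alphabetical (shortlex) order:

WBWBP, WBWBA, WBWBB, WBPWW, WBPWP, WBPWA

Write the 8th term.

WBPPW

Advancing 2 positions from WBPWA through WBPWA → WBPWB reaches term 8.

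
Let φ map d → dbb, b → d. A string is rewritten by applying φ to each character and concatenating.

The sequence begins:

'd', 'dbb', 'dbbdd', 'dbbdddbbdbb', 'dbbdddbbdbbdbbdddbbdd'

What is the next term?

dbbdddbbdbbdbbdddbbdddbbdddbbdbbdbbdddbbdbb

Applying the rule to each of the 21 symbols of dbbdddbbdbbdbbdddbbdd gives the pieces dbb d d dbb dbb dbb d d dbb d d dbb d d dbb dbb dbb d d dbb dbb, which concatenate to the answer.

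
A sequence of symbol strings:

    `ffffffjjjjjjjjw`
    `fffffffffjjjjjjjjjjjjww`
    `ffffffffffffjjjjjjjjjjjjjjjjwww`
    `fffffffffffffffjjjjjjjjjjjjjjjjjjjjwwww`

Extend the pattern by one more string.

ffffffffffffffffffjjjjjjjjjjjjjjjjjjjjjjjjwwwww

Term n consists of 3n f's, followed by 4n j's, followed by n-1 w's, where the shown terms are n = 2, 3, 4, 5.
At n = 6 the blocks have lengths 18, 24, 5.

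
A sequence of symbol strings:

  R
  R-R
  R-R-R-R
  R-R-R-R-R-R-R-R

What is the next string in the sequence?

Each string is two copies of the previous one joined by '-'.
Doubling R-R-R-R-R-R-R-R with '-' between the halves:

R-R-R-R-R-R-R-R-R-R-R-R-R-R-R-R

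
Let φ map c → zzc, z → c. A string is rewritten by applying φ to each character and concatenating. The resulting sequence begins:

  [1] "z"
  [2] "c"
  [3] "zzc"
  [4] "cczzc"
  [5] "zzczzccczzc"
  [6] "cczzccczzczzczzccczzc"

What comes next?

zzczzccczzczzczzccczzccczzccczzczzczzccczzc

Replace each of the 21 characters of cczzccczzczzczzccczzc in place — zzc zzc c c zzc zzc zzc c c zzc c c zzc c c zzc zzc zzc c c zzc — and concatenate.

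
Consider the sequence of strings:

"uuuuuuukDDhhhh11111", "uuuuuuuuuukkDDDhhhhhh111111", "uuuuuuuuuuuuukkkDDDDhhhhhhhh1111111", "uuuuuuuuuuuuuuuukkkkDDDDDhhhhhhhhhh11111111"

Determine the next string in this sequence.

Term n consists of 3n+1 u's, followed by n-1 k's, followed by n D's, followed by 2n h's, followed by n+3 1's, where the shown terms are n = 2, 3, 4, 5.
For the next term, n = 6, so the run lengths are 19, 5, 6, 12, 9.

uuuuuuuuuuuuuuuuuuukkkkkDDDDDDhhhhhhhhhhhh111111111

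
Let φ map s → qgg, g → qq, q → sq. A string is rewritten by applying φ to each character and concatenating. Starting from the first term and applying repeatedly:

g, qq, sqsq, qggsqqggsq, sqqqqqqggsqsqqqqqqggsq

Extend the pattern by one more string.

Rewriting the 22 symbols of sqqqqqqggsqsqqqqqqggsq one by one yields qgg sq sq sq sq sq sq qq qq qgg sq qgg sq sq sq sq sq sq qq qq qgg sq; concatenated:

qggsqsqsqsqsqsqqqqqqggsqqggsqsqsqsqsqsqqqqqqggsq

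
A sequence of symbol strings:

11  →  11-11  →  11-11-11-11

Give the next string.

Every step duplicates the string with '-' between the halves.
One more doubling of 11-11-11-11 gives the answer.

11-11-11-11-11-11-11-11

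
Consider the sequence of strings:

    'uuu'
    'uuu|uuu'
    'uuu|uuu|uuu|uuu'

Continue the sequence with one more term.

s(k+1) = s(k)·|·s(k) — each term doubles the last with '|' between the halves.
One more doubling of uuu|uuu|uuu|uuu gives the answer.

uuu|uuu|uuu|uuu|uuu|uuu|uuu|uuu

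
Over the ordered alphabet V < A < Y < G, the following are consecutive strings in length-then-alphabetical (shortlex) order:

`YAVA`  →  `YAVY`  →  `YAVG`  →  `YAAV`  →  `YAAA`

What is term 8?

Continuing the enumeration 3 steps past YAAA: YAAA → YAAY → YAAG → (answer).

YAYV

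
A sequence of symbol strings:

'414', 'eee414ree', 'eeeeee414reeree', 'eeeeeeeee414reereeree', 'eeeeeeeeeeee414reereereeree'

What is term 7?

Every step adds eee to the front and ree to the end of the previous string.
From eeeeeeeeeeee414reereereeree, 2 further steps: eeeeeeeeeeee414reereereeree → eeeeeeeeeeeeeee414reereereereeree → (answer).

eeeeeeeeeeeeeeeeee414reereereereereeree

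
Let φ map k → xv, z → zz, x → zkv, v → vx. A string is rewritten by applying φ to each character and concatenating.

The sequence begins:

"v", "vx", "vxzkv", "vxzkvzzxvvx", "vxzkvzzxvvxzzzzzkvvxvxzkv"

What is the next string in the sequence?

Applying the rule to each of the 25 symbols of vxzkvzzxvvxzzzzzkvvxvxzkv gives the pieces vx zkv zz xv vx zz zz zkv vx vx zkv zz zz zz zz zz xv vx vx zkv vx zkv zz xv vx, which concatenate to the answer.

vxzkvzzxvvxzzzzzkvvxvxzkvzzzzzzzzzzxvvxvxzkvvxzkvzzxvvx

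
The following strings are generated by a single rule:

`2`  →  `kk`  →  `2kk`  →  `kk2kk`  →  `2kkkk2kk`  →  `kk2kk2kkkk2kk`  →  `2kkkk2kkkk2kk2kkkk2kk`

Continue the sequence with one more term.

kk2kk2kkkk2kk2kkkk2kkkk2kk2kkkk2kk

Each term (from the third on) is the two preceding terms concatenated in order: term 3 = 2·kk = 2kk.
Continuing: kk2kk2kkkk2kk · 2kkkk2kkkk2kk2kkkk2kk gives term 8.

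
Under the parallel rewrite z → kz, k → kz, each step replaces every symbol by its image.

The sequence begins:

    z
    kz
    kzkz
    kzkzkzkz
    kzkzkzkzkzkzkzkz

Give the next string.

kzkzkzkzkzkzkzkzkzkzkzkzkzkzkzkz

φ(kzkzkzkzkzkzkzkz) expands symbol-by-symbol to kz kz kz kz kz kz kz kz kz kz kz kz kz kz kz kz; joining the 16 pieces gives the next term.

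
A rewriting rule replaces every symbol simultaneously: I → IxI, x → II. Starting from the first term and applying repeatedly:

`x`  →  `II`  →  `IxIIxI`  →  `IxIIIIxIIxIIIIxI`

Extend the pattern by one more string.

IxIIIIxIIxIIxIIxIIIIxIIxIIIIxIIxIIxIIxIIIIxI

Applying the rule to each of the 16 symbols of IxIIIIxIIxIIIIxI gives the pieces IxI II IxI IxI IxI IxI II IxI IxI II IxI IxI IxI IxI II IxI, which concatenate to the answer.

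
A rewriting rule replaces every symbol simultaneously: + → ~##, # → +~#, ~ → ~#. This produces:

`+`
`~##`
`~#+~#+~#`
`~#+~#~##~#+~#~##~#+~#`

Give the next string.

~#+~#~##~#+~#~#+~#+~#~#+~#~##~#+~#~#+~#+~#~#+~#~##~#+~#

Applying the rule to each of the 21 symbols of ~#+~#~##~#+~#~##~#+~# gives the pieces ~# +~# ~## ~# +~# ~# +~# +~# ~# +~# ~## ~# +~# ~# +~# +~# ~# +~# ~## ~# +~#, which concatenate to the answer.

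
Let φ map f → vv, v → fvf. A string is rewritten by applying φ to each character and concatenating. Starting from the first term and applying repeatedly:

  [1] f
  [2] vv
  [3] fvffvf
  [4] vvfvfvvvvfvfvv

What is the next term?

Applying the rule to each of the 14 symbols of vvfvfvvvvfvfvv gives the pieces fvf fvf vv fvf vv fvf fvf fvf fvf vv fvf vv fvf fvf, which concatenate to the answer.

fvffvfvvfvfvvfvffvffvffvfvvfvfvvfvffvf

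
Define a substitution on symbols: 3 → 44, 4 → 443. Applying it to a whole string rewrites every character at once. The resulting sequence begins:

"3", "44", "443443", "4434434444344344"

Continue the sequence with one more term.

Rewriting the 16 symbols of 4434434444344344 one by one yields 443 443 44 443 443 44 443 443 443 443 44 443 443 44 443 443; concatenated:

44344344443443444434434434434444344344443443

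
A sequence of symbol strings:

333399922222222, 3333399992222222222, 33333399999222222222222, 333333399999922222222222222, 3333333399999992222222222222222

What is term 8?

3333333333399999999992222222222222222222222

The n-th term is n+1 3's then n 9's then 2n+2 2's, where the shown terms are n = 3, 4, 5, 6, 7.
At n = 10 the blocks have lengths 11, 10, 22.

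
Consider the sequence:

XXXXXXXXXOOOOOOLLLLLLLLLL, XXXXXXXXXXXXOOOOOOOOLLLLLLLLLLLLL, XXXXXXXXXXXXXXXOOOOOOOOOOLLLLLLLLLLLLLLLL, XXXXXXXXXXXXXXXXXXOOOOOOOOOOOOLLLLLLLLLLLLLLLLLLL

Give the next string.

XXXXXXXXXXXXXXXXXXXXXOOOOOOOOOOOOOOLLLLLLLLLLLLLLLLLLLLLL

The n-th term is 3n X's then 2n O's then 3n+1 L's, where the shown terms are n = 3, 4, 5, 6.
Setting n = 7 gives 21, 14, 22 characters in each block.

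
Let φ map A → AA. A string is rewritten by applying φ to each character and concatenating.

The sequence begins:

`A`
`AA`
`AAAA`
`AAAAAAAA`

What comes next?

AAAAAAAAAAAAAAAA

Rewriting each symbol of AAAAAAAA: A→AA, A→AA, A→AA, A→AA, A→AA, A→AA, A→AA, A→AA, which concatenates to AA AA AA AA AA AA AA AA.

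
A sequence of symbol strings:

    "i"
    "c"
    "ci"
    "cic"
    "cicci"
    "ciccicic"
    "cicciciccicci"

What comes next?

This is a Fibonacci-style word recurrence s(k) = s(k−1)·s(k−2): e.g. c·i = ci.
So term 8 is cicciciccicci·ciccicic.

cicciciccicciciccicic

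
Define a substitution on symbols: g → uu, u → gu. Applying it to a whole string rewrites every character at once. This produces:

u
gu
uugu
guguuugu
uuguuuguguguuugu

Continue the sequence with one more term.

guguuuguguguuuguuuguuuguguguuugu

Replace each of the 16 characters of uuguuuguguguuugu in place — gu gu uu gu gu gu uu gu uu gu uu gu gu gu uu gu — and concatenate.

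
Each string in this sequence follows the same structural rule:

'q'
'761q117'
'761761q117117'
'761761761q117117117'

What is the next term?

761761761761q117117117117

Every step adds 761 to the front and 117 to the end of the previous string.
So the next term is 761·761761761q117117117·117.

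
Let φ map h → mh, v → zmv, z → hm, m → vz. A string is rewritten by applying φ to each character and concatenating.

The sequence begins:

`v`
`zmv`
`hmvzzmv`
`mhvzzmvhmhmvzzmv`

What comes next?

vzmhzmvhmhmvzzmvmhvzmhvzzmvhmhmvzzmv

φ(mhvzzmvhmhmvzzmv) expands symbol-by-symbol to vz mh zmv hm hm vz zmv mh vz mh vz zmv hm hm vz zmv; joining the 16 pieces gives the next term.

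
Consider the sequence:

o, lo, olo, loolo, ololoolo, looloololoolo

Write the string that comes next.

This is a Fibonacci-style word recurrence s(k) = s(k−2)·s(k−1): e.g. o·lo = olo.
Continuing: ololoolo · looloololoolo gives term 7.

ololoololooloololoolo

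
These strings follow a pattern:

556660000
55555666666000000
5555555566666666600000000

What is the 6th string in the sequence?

Reading off run lengths: 5 runs 2, 5, 8; 6 runs 3, 6, 9; 0 runs 4, 6, 8 — each is linear in n (n = 1, 2, …).
Setting n = 6 gives 17, 18, 14 characters in each block.

5555555555555555566666666666666666600000000000000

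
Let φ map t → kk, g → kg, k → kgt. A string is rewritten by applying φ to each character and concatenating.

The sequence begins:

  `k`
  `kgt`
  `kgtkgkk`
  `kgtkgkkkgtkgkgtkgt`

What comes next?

Replace each of the 18 characters of kgtkgkkkgtkgkgtkgt in place — kgt kg kk kgt kg kgt kgt kgt kg kk kgt kg kgt kg kk kgt kg kk — and concatenate.

kgtkgkkkgtkgkgtkgtkgtkgkkkgtkgkgtkgkkkgtkgkk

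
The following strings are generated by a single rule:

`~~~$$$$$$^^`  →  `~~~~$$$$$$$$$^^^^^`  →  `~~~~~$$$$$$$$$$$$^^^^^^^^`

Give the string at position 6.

Term n consists of n+2 ~'s, followed by 3n+3 $'s, followed by 3n-1 ^'s (n = 1, 2, …).
Setting n = 6 gives 8, 21, 17 characters in each block.

~~~~~~~~$$$$$$$$$$$$$$$$$$$$$^^^^^^^^^^^^^^^^^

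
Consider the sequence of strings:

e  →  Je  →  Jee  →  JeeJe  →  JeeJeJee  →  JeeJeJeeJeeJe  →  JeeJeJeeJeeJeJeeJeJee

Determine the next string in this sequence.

JeeJeJeeJeeJeJeeJeJeeJeeJeJeeJeeJe

This is a Fibonacci-style word recurrence s(k) = s(k−1)·s(k−2): e.g. Je·e = Jee.
The next term joins JeeJeJeeJeeJeJeeJeJee and JeeJeJeeJeeJe.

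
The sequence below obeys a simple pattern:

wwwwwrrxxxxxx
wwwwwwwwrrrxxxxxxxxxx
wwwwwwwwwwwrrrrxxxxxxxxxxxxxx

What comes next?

Reading off run lengths: w runs 5, 8, 11; r runs 2, 3, 4; x runs 6, 10, 14 — each is linear in n, where the shown terms are n = 2, 3, 4.
At n = 5 the blocks have lengths 14, 5, 18.

wwwwwwwwwwwwwwrrrrrxxxxxxxxxxxxxxxxxx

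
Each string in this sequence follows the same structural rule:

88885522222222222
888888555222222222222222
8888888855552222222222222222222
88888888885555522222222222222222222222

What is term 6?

The n-th term is 2n-2 8's then n-1 5's then 4n-1 2's, where the shown terms are n = 3, 4, 5, 6.
At n = 8 the blocks have lengths 14, 7, 31.

8888888888888855555552222222222222222222222222222222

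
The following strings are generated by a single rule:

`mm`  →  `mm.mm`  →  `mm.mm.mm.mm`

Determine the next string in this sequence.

Every step duplicates the string with '.' between the halves.
Doubling mm.mm.mm.mm with '.' between the halves:

mm.mm.mm.mm.mm.mm.mm.mm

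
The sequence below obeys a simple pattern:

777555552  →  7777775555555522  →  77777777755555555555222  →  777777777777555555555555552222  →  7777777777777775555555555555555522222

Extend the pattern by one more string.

77777777777777777755555555555555555555222222

Term n consists of 3n 7's, followed by 3n+2 5's, followed by n 2's (n = 1, 2, …).
At n = 6 the blocks have lengths 18, 20, 6.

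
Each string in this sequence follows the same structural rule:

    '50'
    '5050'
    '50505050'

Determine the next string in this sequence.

Every step duplicates the string.
One more doubling of 50505050 gives the answer.

5050505050505050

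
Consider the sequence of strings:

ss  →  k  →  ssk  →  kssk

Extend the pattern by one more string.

sskkssk

From term 3 onward, concatenate the second-to-last term with the last: ss·k = ssk, k·ssk = kssk, …
The next term joins ssk and kssk.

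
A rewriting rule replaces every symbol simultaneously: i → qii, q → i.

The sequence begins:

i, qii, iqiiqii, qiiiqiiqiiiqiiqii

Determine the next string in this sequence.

φ(qiiiqiiqiiiqiiqii) expands symbol-by-symbol to i qii qii qii i qii qii i qii qii qii i qii qii i qii qii; joining the 17 pieces gives the next term.

iqiiqiiqiiiqiiqiiiqiiqiiqiiiqiiqiiiqiiqii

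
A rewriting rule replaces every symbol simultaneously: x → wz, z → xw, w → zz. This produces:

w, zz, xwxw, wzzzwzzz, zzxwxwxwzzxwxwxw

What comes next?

Replace each of the 16 characters of zzxwxwxwzzxwxwxw in place — xw xw wz zz wz zz wz zz xw xw wz zz wz zz wz zz — and concatenate.

xwxwwzzzwzzzwzzzxwxwwzzzwzzzwzzz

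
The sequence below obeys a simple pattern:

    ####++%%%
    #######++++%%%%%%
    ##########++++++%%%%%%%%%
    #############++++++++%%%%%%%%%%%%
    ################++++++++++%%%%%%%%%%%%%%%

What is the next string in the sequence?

Term n consists of 3n+1 #'s, followed by 2n +'s, followed by 3n %'s (n = 1, 2, …).
Setting n = 6 gives 19, 12, 18 characters in each block.

###################++++++++++++%%%%%%%%%%%%%%%%%%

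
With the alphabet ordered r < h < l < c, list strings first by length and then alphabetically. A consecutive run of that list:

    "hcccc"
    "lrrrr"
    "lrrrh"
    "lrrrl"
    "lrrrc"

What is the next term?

The successor of lrrrc increments the rightmost position that isn't already c and resets every position after it to r.

lrrhr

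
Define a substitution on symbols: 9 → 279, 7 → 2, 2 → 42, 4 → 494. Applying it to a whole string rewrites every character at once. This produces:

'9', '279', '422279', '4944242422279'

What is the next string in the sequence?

φ(4944242422279) expands symbol-by-symbol to 494 279 494 494 42 494 42 494 42 42 42 2 279; joining the 13 pieces gives the next term.

49427949449442494424944242422279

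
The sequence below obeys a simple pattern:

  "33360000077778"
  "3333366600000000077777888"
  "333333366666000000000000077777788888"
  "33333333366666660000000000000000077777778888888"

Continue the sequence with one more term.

The n-th term is 2n+1 3's then 2n-1 6's then 4n+1 0's then n+3 7's then 2n-1 8's (n = 1, 2, …).
Setting n = 5 gives 11, 9, 21, 8, 9 characters in each block.

3333333333366666666600000000000000000000077777777888888888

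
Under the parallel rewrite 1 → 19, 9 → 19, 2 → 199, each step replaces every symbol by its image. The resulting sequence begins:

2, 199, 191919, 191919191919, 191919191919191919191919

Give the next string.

191919191919191919191919191919191919191919191919

Replace each of the 24 characters of 191919191919191919191919 in place — 19 19 19 19 19 19 19 19 19 19 19 19 19 19 19 19 19 19 19 19 19 19 19 19 — and concatenate.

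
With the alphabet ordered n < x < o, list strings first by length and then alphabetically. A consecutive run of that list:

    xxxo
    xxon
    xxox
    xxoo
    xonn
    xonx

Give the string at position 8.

Advancing 2 positions from xonx through xonx → xono reaches term 8.

xoxn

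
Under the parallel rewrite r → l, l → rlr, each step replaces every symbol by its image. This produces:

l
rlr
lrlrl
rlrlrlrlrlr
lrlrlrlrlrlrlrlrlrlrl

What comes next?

Rewriting the 21 symbols of lrlrlrlrlrlrlrlrlrlrl one by one yields rlr l rlr l rlr l rlr l rlr l rlr l rlr l rlr l rlr l rlr l rlr; concatenated:

rlrlrlrlrlrlrlrlrlrlrlrlrlrlrlrlrlrlrlrlrlr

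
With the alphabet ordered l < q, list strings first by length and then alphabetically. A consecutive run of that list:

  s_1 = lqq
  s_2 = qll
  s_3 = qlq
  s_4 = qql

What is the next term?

Treat qql as a base-2 numeral over the given alphabet and add one, carrying through any trailing q's.

qqq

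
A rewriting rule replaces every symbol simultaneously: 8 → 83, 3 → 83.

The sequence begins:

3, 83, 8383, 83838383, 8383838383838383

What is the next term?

83838383838383838383838383838383

Applying the rule to each of the 16 symbols of 8383838383838383 gives the pieces 83 83 83 83 83 83 83 83 83 83 83 83 83 83 83 83, which concatenate to the answer.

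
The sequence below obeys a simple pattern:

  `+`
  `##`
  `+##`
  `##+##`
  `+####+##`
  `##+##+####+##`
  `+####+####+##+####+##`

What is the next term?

##+##+####+##+####+####+##+####+##

From term 3 onward, concatenate the second-to-last term with the last: +·## = +##, ##·+## = ##+##, …
Continuing: ##+##+####+## · +####+####+##+####+## gives term 8.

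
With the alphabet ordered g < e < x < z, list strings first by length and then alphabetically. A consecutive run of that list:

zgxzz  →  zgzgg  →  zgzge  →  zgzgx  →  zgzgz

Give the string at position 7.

Stepping forward 2 times from zgzgz: zgzgz → zgzeg, then the target.

zgzee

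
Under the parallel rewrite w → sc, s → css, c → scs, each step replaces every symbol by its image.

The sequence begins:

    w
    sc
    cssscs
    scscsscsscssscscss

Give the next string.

φ(scscsscsscssscscss) expands symbol-by-symbol to css scs css scs css css scs css css scs css css css scs css scs css css; joining the 18 pieces gives the next term.

cssscscssscscsscssscscsscssscscsscsscssscscssscscsscss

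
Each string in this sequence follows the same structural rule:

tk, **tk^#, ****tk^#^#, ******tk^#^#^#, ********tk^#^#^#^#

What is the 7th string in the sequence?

Every step adds ** to the front and ^# to the end of the previous string.
From ********tk^#^#^#^#, 2 further steps: ********tk^#^#^#^# → **********tk^#^#^#^#^# → (answer).

************tk^#^#^#^#^#^#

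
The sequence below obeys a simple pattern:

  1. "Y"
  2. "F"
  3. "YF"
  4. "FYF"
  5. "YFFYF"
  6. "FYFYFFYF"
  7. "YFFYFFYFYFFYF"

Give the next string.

FYFYFFYFYFFYFFYFYFFYF

This is a Fibonacci-style word recurrence s(k) = s(k−2)·s(k−1): e.g. Y·F = YF.
So term 8 is FYFYFFYF·YFFYFFYFYFFYF.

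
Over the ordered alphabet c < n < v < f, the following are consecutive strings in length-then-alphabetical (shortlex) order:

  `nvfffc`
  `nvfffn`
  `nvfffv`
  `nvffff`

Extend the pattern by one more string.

nfcccc

Find the rightmost character of nvffff below f, bump it to the next letter, and reset everything to its right to c.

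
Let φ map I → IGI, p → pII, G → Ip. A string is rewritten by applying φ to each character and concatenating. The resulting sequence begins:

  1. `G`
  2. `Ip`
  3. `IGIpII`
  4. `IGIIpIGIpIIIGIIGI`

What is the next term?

Replace each of the 17 characters of IGIIpIGIpIIIGIIGI in place — IGI Ip IGI IGI pII IGI Ip IGI pII IGI IGI IGI Ip IGI IGI Ip IGI — and concatenate.

IGIIpIGIIGIpIIIGIIpIGIpIIIGIIGIIGIIpIGIIGIIpIGI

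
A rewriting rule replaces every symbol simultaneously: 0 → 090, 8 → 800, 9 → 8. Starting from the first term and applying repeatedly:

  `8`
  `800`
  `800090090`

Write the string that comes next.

80009009009080900908090

Apply φ to 800090090 symbol by symbol: 8→800, 0→090, 0→090, 0→090, 9→8, 0→090, 0→090, 9→8, 0→090; joined: 800 090 090 090 8 090 090 8 090.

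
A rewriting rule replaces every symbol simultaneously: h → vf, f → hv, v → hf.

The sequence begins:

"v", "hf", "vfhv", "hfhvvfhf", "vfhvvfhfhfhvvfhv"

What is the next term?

Replace each of the 16 characters of vfhvvfhfhfhvvfhv in place — hf hv vf hf hf hv vf hv vf hv vf hf hf hv vf hf — and concatenate.

hfhvvfhfhfhvvfhvvfhvvfhfhfhvvfhf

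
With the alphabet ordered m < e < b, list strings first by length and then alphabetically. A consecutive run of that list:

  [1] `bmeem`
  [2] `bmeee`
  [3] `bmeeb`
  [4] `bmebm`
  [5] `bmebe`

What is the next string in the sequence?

Treat bmebe as a base-3 numeral over the given alphabet and add one, carrying through any trailing b's.

bmebb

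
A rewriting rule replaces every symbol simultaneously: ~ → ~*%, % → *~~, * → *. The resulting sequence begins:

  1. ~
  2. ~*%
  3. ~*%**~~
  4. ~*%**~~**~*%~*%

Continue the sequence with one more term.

Applying the rule to each of the 15 symbols of ~*%**~~**~*%~*% gives the pieces ~*% * *~~ * * ~*% ~*% * * ~*% * *~~ ~*% * *~~, which concatenate to the answer.

~*%**~~**~*%~*%**~*%**~~~*%**~~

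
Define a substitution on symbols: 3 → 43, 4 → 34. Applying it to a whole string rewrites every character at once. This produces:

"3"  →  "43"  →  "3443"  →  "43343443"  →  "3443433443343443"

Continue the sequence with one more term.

Rewriting the 16 symbols of 3443433443343443 one by one yields 43 34 34 43 34 43 43 34 34 43 43 34 43 34 34 43; concatenated:

43343443344343343443433443343443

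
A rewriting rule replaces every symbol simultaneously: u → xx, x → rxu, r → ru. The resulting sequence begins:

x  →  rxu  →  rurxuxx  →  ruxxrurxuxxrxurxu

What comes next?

ruxxrxurxuruxxrurxuxxrxurxururxuxxrurxuxx

Replace each of the 17 characters of ruxxrurxuxxrxurxu in place — ru xx rxu rxu ru xx ru rxu xx rxu rxu ru rxu xx ru rxu xx — and concatenate.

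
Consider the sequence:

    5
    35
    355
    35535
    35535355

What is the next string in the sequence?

Each term (from the third on) is the previous term followed by the one before it: term 3 = 35·5 = 355.
Continuing: 35535355 · 35535 gives term 6.

3553535535535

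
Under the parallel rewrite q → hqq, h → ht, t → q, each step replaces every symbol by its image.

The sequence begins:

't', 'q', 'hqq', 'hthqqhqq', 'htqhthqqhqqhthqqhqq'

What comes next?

Replace each of the 19 characters of htqhthqqhqqhthqqhqq in place — ht q hqq ht q ht hqq hqq ht hqq hqq ht q ht hqq hqq ht hqq hqq — and concatenate.

htqhqqhtqhthqqhqqhthqqhqqhtqhthqqhqqhthqqhqq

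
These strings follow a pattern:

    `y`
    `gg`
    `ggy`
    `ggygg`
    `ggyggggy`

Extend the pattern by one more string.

ggyggggyggygg

From term 3 onward, concatenate the last term with the second-to-last: gg·y = ggy, ggy·gg = ggygg, …
Continuing: ggyggggy · ggygg gives term 6.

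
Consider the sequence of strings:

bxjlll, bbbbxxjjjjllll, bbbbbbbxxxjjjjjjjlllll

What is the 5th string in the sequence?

Reading off run lengths: b runs 1, 4, 7; x runs 1, 2, 3; j runs 1, 4, 7; l runs 3, 4, 5 — each is linear in n (n = 1, 2, …).
For term 5, n = 5, so the run lengths are 13, 5, 13, 7.

bbbbbbbbbbbbbxxxxxjjjjjjjjjjjjjlllllll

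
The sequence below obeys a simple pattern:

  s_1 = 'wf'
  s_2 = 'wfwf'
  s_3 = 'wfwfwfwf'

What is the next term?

Each string is two copies of the previous one concatenated.
Doubling wfwfwfwf:

wfwfwfwfwfwfwfwf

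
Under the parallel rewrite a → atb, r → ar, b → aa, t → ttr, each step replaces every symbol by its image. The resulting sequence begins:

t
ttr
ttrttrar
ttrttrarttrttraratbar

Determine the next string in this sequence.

Rewriting the 21 symbols of ttrttrarttrttraratbar one by one yields ttr ttr ar ttr ttr ar atb ar ttr ttr ar ttr ttr ar atb ar atb ttr aa atb ar; concatenated:

ttrttrarttrttraratbarttrttrarttrttraratbaratbttraaatbar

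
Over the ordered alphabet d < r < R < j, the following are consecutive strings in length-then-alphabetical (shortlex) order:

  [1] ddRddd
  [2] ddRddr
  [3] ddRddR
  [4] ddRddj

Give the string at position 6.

ddRdrr

Stepping forward 2 times from ddRddj: ddRddj → ddRdrd, then the target.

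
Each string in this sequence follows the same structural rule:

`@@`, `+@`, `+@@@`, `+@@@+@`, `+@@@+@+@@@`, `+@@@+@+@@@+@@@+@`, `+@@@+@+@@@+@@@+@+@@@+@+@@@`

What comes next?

Each term (from the third on) is the previous term followed by the one before it: term 3 = +@·@@ = +@@@.
Continuing: +@@@+@+@@@+@@@+@+@@@+@+@@@ · +@@@+@+@@@+@@@+@ gives term 8.

+@@@+@+@@@+@@@+@+@@@+@+@@@+@@@+@+@@@+@@@+@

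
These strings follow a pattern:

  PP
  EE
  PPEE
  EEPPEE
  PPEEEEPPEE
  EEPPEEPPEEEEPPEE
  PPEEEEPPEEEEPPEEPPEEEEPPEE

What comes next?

EEPPEEPPEEEEPPEEPPEEEEPPEEEEPPEEPPEEEEPPEE

Each term (from the third on) is the two preceding terms concatenated in order: term 3 = PP·EE = PPEE.
The next term joins EEPPEEPPEEEEPPEE and PPEEEEPPEEEEPPEEPPEEEEPPEE.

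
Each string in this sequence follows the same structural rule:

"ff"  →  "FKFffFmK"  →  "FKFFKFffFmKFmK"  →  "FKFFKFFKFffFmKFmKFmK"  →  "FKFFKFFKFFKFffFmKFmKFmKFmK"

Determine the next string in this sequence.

FKFFKFFKFFKFFKFffFmKFmKFmKFmKFmK

s(k+1) = FKF·s(k)·FmK, so each term gains FKF as a prefix and FmK as a suffix.
So the next term is FKF·FKFFKFFKFFKFffFmKFmKFmKFmK·FmK.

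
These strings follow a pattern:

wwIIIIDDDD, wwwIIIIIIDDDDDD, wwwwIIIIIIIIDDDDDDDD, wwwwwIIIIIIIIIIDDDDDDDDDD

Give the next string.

The n-th term is n w's then 2n I's then 2n D's, where the shown terms are n = 2, 3, 4, 5.
Setting n = 6 gives 6, 12, 12 characters in each block.

wwwwwwIIIIIIIIIIIIDDDDDDDDDDDD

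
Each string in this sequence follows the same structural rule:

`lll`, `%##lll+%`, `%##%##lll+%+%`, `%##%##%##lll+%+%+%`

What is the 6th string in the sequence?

Each term wraps the previous one in %## on the left and +% on the right.
From %##%##%##lll+%+%+%, 2 further steps: %##%##%##lll+%+%+% → %##%##%##%##lll+%+%+%+% → (answer).

%##%##%##%##%##lll+%+%+%+%+%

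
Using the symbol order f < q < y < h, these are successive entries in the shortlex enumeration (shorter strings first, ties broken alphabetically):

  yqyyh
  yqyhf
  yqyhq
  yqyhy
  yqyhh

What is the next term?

yqhff

The successor of yqyhh increments the rightmost position that isn't already h and resets every position after it to f.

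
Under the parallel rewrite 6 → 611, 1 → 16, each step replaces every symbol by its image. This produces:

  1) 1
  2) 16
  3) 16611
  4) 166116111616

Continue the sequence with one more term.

Expanding 166116111616: 1→16, 6→611, 6→611, 1→16, 1→16, 6→611, 1→16, 1→16, 1→16, 6→611, 1→16, 6→611. Concatenated: 16 611 611 16 16 611 16 16 16 611 16 611.

16611611161661116161661116611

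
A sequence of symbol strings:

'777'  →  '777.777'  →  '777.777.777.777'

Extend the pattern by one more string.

777.777.777.777.777.777.777.777

Every step duplicates the string with '.' between the halves.
So the next term is two copies of 777.777.777.777 with '.' between the halves.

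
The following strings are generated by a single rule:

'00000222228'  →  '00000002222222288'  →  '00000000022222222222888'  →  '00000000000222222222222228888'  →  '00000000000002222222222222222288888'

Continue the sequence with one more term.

Each string has the form 0^{2n+1} 2^{3n-1} 8^{n-1}, where the shown terms are n = 2, 3, 4, 5, 6.
At n = 7 the blocks have lengths 15, 20, 6.

00000000000000022222222222222222222888888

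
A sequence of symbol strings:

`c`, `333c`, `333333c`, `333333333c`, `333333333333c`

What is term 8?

333333333333333333333c

Every step adds 333 at the front: s(k+1) = 333·s(k).
From 333333333333c, 3 further steps: 333333333333c → 333333333333333c → 333333333333333333c → (answer).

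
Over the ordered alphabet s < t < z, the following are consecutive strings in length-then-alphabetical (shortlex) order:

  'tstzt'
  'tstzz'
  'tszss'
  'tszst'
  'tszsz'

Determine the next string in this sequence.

Find the rightmost character of tszsz below z, bump it to the next letter, and reset everything to its right to s.

tszts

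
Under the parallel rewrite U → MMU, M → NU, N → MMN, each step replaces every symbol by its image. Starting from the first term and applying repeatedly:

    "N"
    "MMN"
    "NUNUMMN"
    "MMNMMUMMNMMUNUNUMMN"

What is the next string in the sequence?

Replace each of the 19 characters of MMNMMUMMNMMUNUNUMMN in place — NU NU MMN NU NU MMU NU NU MMN NU NU MMU MMN MMU MMN MMU NU NU MMN — and concatenate.

NUNUMMNNUNUMMUNUNUMMNNUNUMMUMMNMMUMMNMMUNUNUMMN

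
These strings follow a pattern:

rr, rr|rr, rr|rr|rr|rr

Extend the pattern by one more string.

s(k+1) = s(k)·|·s(k) — each term doubles the last with '|' between the halves.
One more doubling of rr|rr|rr|rr gives the answer.

rr|rr|rr|rr|rr|rr|rr|rr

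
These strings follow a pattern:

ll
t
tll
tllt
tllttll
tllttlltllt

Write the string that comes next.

tllttlltllttllttll

This is a Fibonacci-style word recurrence s(k) = s(k−1)·s(k−2): e.g. t·ll = tll.
So term 7 is tllttlltllt·tllttll.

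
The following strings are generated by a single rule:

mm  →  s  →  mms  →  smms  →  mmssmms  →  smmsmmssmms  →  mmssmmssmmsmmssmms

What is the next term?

smmsmmssmmsmmssmmssmmsmmssmms

From term 3 onward, concatenate the second-to-last term with the last: mm·s = mms, s·mms = smms, …
The next term joins smmsmmssmms and mmssmmssmmsmmssmms.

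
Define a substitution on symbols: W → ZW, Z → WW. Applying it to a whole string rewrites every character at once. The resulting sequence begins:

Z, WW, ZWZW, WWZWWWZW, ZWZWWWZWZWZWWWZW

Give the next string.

Rewriting the 16 symbols of ZWZWWWZWZWZWWWZW one by one yields WW ZW WW ZW ZW ZW WW ZW WW ZW WW ZW ZW ZW WW ZW; concatenated:

WWZWWWZWZWZWWWZWWWZWWWZWZWZWWWZW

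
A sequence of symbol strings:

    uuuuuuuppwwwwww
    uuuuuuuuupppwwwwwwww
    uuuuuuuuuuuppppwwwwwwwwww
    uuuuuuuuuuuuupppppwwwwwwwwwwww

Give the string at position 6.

uuuuuuuuuuuuuuuuupppppppwwwwwwwwwwwwwwww

The n-th term is 2n+1 u's then n-1 p's then 2n w's, where the shown terms are n = 3, 4, 5, 6.
At n = 8 the blocks have lengths 17, 7, 16.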